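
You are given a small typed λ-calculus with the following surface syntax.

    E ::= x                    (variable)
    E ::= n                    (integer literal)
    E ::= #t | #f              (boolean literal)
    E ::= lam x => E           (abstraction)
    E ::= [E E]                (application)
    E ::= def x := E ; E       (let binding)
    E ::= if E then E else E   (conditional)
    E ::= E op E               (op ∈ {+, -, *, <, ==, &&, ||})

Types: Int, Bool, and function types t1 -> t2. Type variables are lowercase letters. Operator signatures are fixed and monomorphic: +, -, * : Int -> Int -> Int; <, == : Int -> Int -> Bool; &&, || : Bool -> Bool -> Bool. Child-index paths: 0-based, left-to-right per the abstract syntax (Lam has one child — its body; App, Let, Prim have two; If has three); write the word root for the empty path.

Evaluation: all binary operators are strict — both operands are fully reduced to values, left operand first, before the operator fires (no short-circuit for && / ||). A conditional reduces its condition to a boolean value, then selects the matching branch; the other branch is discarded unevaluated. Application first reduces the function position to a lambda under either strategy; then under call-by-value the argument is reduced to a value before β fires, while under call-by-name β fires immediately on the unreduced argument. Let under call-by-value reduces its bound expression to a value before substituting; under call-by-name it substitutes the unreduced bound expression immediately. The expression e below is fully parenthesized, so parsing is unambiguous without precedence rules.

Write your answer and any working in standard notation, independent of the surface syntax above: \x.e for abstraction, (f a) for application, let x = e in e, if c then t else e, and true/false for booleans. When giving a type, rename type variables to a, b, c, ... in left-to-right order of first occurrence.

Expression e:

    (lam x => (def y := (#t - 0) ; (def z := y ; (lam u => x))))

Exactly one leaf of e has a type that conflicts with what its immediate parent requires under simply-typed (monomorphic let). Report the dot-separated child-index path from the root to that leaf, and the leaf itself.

Working:
  unify Bool ~ Int
  FAIL: mismatch Bool ~ Int

Answer: 0.0.0 : true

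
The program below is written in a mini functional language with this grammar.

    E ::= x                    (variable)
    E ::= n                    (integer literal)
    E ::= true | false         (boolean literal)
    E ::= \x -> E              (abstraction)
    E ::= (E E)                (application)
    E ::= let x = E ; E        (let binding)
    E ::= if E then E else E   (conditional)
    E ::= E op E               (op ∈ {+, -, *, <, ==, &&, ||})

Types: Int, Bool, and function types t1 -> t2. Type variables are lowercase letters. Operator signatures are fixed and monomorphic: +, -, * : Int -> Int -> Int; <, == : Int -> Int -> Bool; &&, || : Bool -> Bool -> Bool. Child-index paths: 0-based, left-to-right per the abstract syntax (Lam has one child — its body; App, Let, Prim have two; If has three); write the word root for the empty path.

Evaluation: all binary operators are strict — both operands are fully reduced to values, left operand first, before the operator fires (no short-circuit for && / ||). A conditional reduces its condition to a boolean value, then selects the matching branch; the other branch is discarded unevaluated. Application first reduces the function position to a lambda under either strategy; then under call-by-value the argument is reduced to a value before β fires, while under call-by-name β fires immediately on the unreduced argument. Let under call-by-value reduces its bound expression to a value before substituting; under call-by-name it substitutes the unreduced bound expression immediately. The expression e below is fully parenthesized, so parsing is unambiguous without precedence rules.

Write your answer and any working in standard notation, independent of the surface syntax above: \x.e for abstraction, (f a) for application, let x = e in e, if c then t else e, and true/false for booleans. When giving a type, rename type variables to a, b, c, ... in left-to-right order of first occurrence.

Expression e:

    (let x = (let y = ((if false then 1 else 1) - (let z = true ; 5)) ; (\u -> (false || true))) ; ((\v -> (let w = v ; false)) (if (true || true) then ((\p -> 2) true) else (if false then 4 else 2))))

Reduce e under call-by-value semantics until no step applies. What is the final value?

Answer: false

Trace:
step 0: (let x = (let y = ((if false then 1 else 1) - (let z = true in 5)) in (\u.(false || true))) in ((\v.(let w = v in false)) (if (true || true) then ((\p.2) true) else (if false then 4 else 2))))
step 1: [if@0.0.0] (let x = (let y = (1 - (let z = true in 5)) in (\u.(false || true))) in ((\v.(let w = v in false)) (if (true || true) then ((\p.2) true) else (if false then 4 else 2))))
step 2: [let@0.0.1] (let x = (let y = (1 - 5) in (\u.(false || true))) in ((\v.(let w = v in false)) (if (true || true) then ((\p.2) true) else (if false then 4 else 2))))
step 3: [delta@0.0] (let x = (let y = -4 in (\u.(false || true))) in ((\v.(let w = v in false)) (if (true || true) then ((\p.2) true) else (if false then 4 else 2))))
step 4: [let@0] (let x = (\u.(false || true)) in ((\v.(let w = v in false)) (if (true || true) then ((\p.2) true) else (if false then 4 else 2))))
step 5: [let@root] ((\v.(let w = v in false)) (if (true || true) then ((\p.2) true) else (if false then 4 else 2)))
step 6: [delta@1.0] ((\v.(let w = v in false)) (if true then ((\p.2) true) else (if false then 4 else 2)))
step 7: [if@1] ((\v.(let w = v in false)) ((\p.2) true))
step 8: [beta@1] ((\v.(let w = v in false)) 2)
step 9: [beta@root] (let w = 2 in false)
step 10: [let@root] false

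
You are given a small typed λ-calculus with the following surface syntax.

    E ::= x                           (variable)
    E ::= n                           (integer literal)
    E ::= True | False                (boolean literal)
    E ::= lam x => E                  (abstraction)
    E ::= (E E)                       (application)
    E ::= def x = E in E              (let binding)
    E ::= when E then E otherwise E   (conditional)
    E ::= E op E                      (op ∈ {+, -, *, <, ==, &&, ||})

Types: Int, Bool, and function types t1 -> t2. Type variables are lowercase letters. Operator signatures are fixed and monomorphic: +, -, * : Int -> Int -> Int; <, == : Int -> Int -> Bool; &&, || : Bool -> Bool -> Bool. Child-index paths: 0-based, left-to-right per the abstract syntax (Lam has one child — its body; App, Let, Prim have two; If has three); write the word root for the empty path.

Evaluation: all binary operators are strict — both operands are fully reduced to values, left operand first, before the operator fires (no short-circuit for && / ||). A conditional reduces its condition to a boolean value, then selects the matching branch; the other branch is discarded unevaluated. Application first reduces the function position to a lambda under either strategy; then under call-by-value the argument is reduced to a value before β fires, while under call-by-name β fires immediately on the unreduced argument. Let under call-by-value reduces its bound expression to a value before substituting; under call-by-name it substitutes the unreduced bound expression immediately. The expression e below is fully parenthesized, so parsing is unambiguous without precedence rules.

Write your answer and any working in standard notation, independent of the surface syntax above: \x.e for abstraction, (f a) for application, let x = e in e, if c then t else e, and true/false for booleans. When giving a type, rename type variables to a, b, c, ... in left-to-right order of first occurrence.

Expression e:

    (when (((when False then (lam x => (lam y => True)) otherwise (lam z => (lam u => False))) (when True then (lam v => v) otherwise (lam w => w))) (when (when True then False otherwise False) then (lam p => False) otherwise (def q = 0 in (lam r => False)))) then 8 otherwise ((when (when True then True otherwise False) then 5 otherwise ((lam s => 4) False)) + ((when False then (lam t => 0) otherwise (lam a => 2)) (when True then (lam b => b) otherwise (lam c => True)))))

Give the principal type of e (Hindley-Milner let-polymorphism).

Working:
  unify Bool ~ Bool
\y._ : b -> Bool
\x._ : a -> b -> Bool
\u._ : d -> Bool
\z._ : c -> d -> Bool
  unify a -> b -> Bool ~ c -> d -> Bool
  unify a ~ c
  unify b -> Bool ~ d -> Bool
  unify b ~ d
  unify Bool ~ Bool
  unify Bool ~ Bool
v : e
\v._ : e -> e
w : f
\w._ : f -> f
  unify e -> e ~ f -> f
  unify e ~ f
  unify f ~ f
  unify c -> d -> Bool ~ (f -> f) -> g
  unify c ~ f -> f
  unify d -> Bool ~ g
_ _ : d -> Bool
  unify Bool ~ Bool
  unify Bool ~ Bool
  unify Bool ~ Bool
\p._ : h -> Bool
let q : Int
\r._ : i -> Bool
  unify h -> Bool ~ i -> Bool
  unify h ~ i
  unify Bool ~ Bool
  unify d -> Bool ~ (i -> Bool) -> j
  unify d ~ i -> Bool
  unify Bool ~ j
_ _ : Bool
  unify Bool ~ Bool
  unify Bool ~ Bool
  unify Bool ~ Bool
  unify Bool ~ Bool
\s._ : k -> Int
  unify k -> Int ~ Bool -> l
  unify k ~ Bool
  unify Int ~ l
_ _ : Int
  unify Int ~ Int
  unify Int ~ Int
  unify Bool ~ Bool
\t._ : m -> Int
\a._ : n -> Int
  unify m -> Int ~ n -> Int
  unify m ~ n
  unify Int ~ Int
  unify Bool ~ Bool
b : o
\b._ : o -> o
\c._ : p -> Bool
  unify o -> o ~ p -> Bool
  unify o ~ p
  unify p ~ Bool
  unify n -> Int ~ (Bool -> Bool) -> q
  unify n ~ Bool -> Bool
  unify Int ~ q
_ _ : Int
  unify Int ~ Int
  unify Int ~ Int

Answer: Int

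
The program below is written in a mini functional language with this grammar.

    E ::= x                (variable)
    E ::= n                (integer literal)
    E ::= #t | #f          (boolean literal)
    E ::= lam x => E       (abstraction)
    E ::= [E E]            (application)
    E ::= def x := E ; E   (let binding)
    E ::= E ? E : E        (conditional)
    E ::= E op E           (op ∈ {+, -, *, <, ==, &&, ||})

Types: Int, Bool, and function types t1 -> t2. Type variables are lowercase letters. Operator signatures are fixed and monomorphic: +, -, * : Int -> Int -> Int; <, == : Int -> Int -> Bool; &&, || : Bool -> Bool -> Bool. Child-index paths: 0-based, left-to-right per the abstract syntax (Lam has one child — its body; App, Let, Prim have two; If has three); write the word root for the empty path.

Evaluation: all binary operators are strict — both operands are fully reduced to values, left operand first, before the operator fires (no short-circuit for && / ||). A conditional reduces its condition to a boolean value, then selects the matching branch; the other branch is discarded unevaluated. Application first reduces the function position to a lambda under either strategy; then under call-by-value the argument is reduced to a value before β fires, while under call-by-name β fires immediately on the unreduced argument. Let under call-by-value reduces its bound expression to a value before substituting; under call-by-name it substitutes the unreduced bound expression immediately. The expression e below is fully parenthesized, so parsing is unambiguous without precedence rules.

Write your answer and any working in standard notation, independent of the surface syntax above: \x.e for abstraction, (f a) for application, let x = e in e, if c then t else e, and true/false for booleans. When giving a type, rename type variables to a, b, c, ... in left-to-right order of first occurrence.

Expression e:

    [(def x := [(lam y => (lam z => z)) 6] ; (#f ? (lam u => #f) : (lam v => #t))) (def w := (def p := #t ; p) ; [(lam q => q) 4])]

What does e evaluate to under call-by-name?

Working:
step 0: ((let x = ((\y.(\z.z)) 6) in (if false then (\u.false) else (\v.true))) (let w = (let p = true in p) in ((\q.q) 4)))
step 1: [let@0] ((if false then (\u.false) else (\v.true)) (let w = (let p = true in p) in ((\q.q) 4)))
step 2: [if@0] ((\v.true) (let w = (let p = true in p) in ((\q.q) 4)))
step 3: [beta@root] true

Answer: true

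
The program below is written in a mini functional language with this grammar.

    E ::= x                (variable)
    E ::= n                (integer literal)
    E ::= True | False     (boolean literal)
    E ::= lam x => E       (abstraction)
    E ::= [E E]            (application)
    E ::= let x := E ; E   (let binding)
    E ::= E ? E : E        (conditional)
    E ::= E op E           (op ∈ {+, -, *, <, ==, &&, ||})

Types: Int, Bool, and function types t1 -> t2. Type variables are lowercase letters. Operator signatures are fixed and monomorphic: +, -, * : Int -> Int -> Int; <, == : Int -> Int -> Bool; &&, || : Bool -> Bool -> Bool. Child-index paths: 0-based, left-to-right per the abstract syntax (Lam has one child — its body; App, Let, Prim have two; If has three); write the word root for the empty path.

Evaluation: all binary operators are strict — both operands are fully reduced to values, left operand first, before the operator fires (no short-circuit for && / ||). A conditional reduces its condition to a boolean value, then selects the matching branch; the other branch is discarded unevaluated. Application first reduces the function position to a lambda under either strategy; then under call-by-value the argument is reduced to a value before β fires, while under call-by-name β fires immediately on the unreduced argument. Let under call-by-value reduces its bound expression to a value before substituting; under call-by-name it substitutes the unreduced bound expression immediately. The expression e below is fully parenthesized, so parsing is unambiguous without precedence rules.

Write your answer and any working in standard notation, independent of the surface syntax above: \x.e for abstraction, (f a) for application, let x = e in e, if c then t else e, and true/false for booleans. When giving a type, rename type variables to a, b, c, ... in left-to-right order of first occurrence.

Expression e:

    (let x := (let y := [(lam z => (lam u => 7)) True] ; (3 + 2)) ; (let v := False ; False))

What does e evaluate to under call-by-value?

Answer: false

Trace:
step 0: (let x = (let y = ((\z.(\u.7)) true) in (3 + 2)) in (let v = false in false))
step 1: [beta@0.0] (let x = (let y = (\u.7) in (3 + 2)) in (let v = false in false))
step 2: [let@0] (let x = (3 + 2) in (let v = false in false))
step 3: [delta@0] (let x = 5 in (let v = false in false))
step 4: [let@root] (let v = false in false)
step 5: [let@root] false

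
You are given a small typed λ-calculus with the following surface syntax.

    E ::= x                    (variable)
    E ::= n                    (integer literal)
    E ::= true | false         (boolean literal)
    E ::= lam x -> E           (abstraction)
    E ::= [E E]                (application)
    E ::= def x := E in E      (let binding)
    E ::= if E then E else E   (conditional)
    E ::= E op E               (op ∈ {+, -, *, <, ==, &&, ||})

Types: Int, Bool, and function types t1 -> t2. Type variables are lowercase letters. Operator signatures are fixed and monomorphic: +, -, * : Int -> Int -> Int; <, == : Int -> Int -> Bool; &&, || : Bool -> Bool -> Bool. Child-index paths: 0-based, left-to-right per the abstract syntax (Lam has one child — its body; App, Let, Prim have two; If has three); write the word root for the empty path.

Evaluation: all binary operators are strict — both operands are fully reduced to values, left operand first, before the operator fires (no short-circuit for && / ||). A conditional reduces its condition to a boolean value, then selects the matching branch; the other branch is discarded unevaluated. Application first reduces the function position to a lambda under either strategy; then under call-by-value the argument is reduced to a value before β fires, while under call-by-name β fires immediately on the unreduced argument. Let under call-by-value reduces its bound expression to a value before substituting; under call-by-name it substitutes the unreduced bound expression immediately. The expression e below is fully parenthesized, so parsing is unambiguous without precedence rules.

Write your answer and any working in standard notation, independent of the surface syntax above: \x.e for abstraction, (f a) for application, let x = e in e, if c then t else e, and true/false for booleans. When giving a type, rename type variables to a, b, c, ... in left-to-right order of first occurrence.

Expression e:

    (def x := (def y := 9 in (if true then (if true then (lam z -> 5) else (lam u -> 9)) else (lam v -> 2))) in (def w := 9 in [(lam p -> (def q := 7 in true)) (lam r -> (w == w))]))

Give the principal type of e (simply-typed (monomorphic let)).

Derivation:
let y : Int
  unify Bool ~ Bool
  unify Bool ~ Bool
\z._ : a -> Int
\u._ : b -> Int
  unify a -> Int ~ b -> Int
  unify a ~ b
  unify Int ~ Int
\v._ : c -> Int
  unify b -> Int ~ c -> Int
  unify b ~ c
  unify Int ~ Int
let x : c -> Int
let w : Int
let q : Int
\p._ : d -> Bool
w : Int
  unify Int ~ Int
w : Int
  unify Int ~ Int
\r._ : e -> Bool
  unify d -> Bool ~ (e -> Bool) -> f
  unify d ~ e -> Bool
  unify Bool ~ f
_ _ : Bool

Answer: Bool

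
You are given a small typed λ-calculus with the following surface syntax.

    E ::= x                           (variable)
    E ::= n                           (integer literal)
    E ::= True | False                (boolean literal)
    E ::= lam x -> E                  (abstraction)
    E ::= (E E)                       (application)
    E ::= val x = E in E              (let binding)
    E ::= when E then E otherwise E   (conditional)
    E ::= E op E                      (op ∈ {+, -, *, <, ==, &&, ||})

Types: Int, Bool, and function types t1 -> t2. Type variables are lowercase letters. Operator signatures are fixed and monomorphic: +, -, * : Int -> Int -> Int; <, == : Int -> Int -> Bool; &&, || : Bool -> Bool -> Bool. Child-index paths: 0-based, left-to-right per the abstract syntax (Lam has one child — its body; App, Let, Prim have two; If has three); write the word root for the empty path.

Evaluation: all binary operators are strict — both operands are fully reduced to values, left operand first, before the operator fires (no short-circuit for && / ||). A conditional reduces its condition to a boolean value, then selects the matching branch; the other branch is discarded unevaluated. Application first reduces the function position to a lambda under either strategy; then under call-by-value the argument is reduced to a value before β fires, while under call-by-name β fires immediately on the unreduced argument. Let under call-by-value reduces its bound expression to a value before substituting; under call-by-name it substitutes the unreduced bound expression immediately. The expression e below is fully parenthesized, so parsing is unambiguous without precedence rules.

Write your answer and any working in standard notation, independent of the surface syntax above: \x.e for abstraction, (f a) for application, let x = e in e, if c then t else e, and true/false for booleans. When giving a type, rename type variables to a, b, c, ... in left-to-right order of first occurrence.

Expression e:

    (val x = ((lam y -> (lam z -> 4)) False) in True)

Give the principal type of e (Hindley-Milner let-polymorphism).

Trace:
\z._ : b -> Int
\y._ : a -> b -> Int
  unify a -> b -> Int ~ Bool -> c
  unify a ~ Bool
  unify b -> Int ~ c
_ _ : b -> Int
let x : forall. b -> Int

Answer: Bool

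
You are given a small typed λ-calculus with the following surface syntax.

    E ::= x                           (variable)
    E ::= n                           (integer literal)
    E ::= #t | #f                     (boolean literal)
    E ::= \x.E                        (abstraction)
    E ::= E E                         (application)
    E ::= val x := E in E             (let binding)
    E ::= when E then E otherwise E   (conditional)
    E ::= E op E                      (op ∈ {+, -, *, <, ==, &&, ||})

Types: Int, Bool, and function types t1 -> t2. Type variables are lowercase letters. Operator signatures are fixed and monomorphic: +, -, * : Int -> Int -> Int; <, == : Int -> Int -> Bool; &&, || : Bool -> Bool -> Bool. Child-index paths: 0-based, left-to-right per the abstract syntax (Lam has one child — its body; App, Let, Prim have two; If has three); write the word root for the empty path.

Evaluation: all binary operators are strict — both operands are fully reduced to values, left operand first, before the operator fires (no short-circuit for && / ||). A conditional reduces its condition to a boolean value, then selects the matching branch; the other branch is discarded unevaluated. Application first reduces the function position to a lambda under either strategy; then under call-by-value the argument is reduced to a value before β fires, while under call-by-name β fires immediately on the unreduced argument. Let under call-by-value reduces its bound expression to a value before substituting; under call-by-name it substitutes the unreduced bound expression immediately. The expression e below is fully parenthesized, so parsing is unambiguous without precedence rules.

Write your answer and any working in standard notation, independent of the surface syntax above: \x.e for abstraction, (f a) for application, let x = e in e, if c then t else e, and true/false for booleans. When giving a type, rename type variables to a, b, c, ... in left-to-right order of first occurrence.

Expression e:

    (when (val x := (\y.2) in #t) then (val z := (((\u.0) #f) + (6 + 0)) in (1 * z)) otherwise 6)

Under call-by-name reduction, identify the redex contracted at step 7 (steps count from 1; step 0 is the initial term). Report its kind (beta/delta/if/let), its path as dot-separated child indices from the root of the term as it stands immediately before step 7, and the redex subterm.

Trace:
step 0: (if (let x = (\y.2) in true) then (let z = (((\u.0) false) + (6 + 0)) in (1 * z)) else 6)
step 1: [let@0] (if true then (let z = (((\u.0) false) + (6 + 0)) in (1 * z)) else 6)
step 2: [if@root] (let z = (((\u.0) false) + (6 + 0)) in (1 * z))
step 3: [let@root] (1 * (((\u.0) false) + (6 + 0)))
step 4: [beta@1.0] (1 * (0 + (6 + 0)))
step 5: [delta@1.1] (1 * (0 + 6))
step 6: [delta@1] (1 * 6)
step 7: [delta@root] 6

Answer: delta at root : (1 * 6)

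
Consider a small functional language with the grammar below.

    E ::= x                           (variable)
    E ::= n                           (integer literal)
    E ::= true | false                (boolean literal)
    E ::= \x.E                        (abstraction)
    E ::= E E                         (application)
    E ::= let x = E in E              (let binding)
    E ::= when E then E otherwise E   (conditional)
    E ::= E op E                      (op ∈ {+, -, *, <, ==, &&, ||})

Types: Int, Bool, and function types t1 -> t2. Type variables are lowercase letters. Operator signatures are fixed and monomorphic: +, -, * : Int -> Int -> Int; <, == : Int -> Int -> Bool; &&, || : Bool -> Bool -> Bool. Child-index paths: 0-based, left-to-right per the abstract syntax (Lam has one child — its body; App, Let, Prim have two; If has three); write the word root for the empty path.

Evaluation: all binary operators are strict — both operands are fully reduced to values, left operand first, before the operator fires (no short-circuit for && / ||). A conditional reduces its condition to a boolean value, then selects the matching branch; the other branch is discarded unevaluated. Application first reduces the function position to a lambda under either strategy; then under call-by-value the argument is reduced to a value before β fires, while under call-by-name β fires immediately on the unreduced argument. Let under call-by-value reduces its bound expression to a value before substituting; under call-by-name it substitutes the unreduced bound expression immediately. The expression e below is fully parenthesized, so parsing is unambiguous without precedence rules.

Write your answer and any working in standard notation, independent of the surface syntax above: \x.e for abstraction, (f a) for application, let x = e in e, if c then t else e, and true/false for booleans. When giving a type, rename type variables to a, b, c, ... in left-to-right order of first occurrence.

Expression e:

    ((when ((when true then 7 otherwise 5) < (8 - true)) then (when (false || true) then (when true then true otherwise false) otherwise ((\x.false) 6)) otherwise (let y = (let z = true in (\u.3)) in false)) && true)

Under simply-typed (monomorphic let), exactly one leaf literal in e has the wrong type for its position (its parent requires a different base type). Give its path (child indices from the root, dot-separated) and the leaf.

Answer: 0.0.1.1 : true

Trace:
  unify Bool ~ Bool
  unify Int ~ Int
  unify Int ~ Int
  unify Int ~ Int
  unify Bool ~ Int
  FAIL: mismatch Bool ~ Int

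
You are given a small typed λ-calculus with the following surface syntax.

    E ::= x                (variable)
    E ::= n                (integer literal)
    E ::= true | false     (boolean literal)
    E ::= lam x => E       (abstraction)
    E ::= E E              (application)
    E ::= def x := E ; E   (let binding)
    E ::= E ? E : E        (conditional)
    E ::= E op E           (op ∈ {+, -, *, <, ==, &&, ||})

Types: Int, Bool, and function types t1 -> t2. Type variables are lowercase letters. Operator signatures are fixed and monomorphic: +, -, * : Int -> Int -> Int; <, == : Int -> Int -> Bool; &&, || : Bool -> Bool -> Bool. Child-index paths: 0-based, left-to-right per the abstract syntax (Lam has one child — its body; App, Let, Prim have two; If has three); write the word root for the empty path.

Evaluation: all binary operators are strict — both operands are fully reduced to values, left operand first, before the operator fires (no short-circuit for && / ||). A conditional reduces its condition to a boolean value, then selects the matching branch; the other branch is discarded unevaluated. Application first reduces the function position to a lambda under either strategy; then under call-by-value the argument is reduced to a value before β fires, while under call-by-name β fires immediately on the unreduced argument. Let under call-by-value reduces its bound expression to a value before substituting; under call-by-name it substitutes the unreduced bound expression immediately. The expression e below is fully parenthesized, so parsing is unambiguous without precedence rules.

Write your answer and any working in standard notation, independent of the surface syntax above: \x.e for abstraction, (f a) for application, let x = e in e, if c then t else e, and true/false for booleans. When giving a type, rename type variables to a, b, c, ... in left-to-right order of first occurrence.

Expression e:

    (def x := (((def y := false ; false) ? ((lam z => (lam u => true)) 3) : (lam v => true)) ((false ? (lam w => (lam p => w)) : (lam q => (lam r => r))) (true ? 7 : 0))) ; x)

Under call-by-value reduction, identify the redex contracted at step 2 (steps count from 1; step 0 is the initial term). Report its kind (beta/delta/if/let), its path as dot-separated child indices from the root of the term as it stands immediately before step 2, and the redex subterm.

Answer: if at 0.0 : (if false then ((\z.(\u.true)) 3) else (\v.true))

Derivation:
step 0: (let x = ((if (let y = false in false) then ((\z.(\u.true)) 3) else (\v.true)) ((if false then (\w.(\p.w)) else (\q.(\r.r))) (if true then 7 else 0))) in x)
step 1: [let@0.0.0] (let x = ((if false then ((\z.(\u.true)) 3) else (\v.true)) ((if false then (\w.(\p.w)) else (\q.(\r.r))) (if true then 7 else 0))) in x)
step 2: [if@0.0] (let x = ((\v.true) ((if false then (\w.(\p.w)) else (\q.(\r.r))) (if true then 7 else 0))) in x)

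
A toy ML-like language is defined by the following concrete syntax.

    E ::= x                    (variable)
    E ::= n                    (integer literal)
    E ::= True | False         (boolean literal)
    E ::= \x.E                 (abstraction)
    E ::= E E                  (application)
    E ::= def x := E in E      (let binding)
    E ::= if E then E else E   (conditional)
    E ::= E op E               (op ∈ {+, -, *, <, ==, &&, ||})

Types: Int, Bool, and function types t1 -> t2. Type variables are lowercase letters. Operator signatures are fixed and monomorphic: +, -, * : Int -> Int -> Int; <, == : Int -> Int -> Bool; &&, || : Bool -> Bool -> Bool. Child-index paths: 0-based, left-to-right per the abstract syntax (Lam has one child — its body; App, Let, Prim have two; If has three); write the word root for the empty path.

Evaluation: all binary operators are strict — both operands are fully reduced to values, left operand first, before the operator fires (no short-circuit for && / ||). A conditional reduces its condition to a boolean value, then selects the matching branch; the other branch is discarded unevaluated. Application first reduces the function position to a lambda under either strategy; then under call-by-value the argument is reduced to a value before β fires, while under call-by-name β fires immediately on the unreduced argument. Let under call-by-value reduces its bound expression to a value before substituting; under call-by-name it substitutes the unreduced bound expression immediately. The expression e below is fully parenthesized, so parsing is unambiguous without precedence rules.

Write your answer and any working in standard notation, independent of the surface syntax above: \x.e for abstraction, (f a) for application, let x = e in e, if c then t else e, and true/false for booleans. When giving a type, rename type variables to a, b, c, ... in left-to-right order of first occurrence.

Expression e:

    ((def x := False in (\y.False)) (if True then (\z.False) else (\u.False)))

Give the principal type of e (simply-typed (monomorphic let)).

Trace:
let x : Bool
\y._ : a -> Bool
  unify Bool ~ Bool
\z._ : b -> Bool
\u._ : c -> Bool
  unify b -> Bool ~ c -> Bool
  unify b ~ c
  unify Bool ~ Bool
  unify a -> Bool ~ (c -> Bool) -> d
  unify a ~ c -> Bool
  unify Bool ~ d
_ _ : Bool

Answer: Bool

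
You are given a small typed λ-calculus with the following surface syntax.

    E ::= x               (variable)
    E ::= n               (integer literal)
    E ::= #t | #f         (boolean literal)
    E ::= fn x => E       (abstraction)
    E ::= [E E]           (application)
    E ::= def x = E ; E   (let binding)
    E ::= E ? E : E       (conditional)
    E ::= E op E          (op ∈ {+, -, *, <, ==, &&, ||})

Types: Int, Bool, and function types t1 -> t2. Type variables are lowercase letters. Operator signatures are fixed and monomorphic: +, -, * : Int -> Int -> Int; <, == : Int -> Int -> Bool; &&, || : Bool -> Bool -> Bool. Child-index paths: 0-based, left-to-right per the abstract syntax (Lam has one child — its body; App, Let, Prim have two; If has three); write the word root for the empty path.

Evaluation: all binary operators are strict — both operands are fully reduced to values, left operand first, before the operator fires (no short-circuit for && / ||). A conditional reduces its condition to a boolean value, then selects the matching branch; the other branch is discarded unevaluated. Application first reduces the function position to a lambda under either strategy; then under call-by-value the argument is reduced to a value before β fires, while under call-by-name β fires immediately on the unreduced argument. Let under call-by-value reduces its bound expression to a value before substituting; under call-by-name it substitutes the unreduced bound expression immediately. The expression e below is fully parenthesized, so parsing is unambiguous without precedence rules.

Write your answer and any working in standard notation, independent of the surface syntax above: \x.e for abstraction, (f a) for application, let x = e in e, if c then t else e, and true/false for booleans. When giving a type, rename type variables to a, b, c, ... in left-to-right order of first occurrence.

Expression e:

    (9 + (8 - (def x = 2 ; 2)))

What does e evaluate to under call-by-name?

Trace:
step 0: (9 + (8 - (let x = 2 in 2)))
step 1: [let@1.1] (9 + (8 - 2))
step 2: [delta@1] (9 + 6)
step 3: [delta@root] 15

Answer: 15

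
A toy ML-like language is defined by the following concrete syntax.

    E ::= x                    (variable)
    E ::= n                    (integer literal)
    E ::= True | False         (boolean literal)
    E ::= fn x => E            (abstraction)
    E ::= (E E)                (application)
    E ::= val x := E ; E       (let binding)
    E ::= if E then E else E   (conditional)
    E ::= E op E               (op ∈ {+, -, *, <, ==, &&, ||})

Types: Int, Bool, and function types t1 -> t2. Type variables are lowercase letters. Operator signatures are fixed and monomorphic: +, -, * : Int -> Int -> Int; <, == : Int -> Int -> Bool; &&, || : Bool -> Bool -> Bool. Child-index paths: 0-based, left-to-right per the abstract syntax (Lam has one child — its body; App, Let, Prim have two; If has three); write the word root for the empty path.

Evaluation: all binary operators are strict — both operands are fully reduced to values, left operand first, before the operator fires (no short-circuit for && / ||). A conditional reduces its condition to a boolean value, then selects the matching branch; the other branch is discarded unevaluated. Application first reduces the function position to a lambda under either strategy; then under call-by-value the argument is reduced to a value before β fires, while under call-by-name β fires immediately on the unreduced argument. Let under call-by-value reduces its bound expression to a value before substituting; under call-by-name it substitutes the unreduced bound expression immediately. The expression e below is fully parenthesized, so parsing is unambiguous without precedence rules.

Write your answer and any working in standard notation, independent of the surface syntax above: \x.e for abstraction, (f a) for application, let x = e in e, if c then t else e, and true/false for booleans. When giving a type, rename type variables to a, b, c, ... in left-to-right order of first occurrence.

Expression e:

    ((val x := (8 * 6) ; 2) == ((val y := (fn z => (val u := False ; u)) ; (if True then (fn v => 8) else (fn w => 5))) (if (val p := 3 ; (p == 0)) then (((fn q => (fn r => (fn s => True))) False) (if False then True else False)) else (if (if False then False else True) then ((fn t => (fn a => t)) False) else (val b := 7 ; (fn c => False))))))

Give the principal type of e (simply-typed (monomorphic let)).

Trace:
  unify Int ~ Int
  unify Int ~ Int
let x : Int
  unify Int ~ Int
let u : Bool
u : Bool
\z._ : a -> Bool
let y : a -> Bool
  unify Bool ~ Bool
\v._ : b -> Int
\w._ : c -> Int
  unify b -> Int ~ c -> Int
  unify b ~ c
  unify Int ~ Int
let p : Int
p : Int
  unify Int ~ Int
  unify Int ~ Int
  unify Bool ~ Bool
\s._ : f -> Bool
\r._ : e -> f -> Bool
\q._ : d -> e -> f -> Bool
  unify d -> e -> f -> Bool ~ Bool -> g
  unify d ~ Bool
  unify e -> f -> Bool ~ g
_ _ : e -> f -> Bool
  unify Bool ~ Bool
  unify Bool ~ Bool
  unify e -> f -> Bool ~ Bool -> h
  unify e ~ Bool
  unify f -> Bool ~ h
_ _ : f -> Bool
  unify Bool ~ Bool
  unify Bool ~ Bool
  unify Bool ~ Bool
t : i
\a._ : j -> i
\t._ : i -> j -> i
  unify i -> j -> i ~ Bool -> k
  unify i ~ Bool
  unify j -> Bool ~ k
_ _ : j -> Bool
let b : Int
\c._ : l -> Bool
  unify j -> Bool ~ l -> Bool
  unify j ~ l
  unify Bool ~ Bool
  unify f -> Bool ~ l -> Bool
  unify f ~ l
  unify Bool ~ Bool
  unify c -> Int ~ (l -> Bool) -> m
  unify c ~ l -> Bool
  unify Int ~ m
_ _ : Int
  unify Int ~ Int

Answer: Bool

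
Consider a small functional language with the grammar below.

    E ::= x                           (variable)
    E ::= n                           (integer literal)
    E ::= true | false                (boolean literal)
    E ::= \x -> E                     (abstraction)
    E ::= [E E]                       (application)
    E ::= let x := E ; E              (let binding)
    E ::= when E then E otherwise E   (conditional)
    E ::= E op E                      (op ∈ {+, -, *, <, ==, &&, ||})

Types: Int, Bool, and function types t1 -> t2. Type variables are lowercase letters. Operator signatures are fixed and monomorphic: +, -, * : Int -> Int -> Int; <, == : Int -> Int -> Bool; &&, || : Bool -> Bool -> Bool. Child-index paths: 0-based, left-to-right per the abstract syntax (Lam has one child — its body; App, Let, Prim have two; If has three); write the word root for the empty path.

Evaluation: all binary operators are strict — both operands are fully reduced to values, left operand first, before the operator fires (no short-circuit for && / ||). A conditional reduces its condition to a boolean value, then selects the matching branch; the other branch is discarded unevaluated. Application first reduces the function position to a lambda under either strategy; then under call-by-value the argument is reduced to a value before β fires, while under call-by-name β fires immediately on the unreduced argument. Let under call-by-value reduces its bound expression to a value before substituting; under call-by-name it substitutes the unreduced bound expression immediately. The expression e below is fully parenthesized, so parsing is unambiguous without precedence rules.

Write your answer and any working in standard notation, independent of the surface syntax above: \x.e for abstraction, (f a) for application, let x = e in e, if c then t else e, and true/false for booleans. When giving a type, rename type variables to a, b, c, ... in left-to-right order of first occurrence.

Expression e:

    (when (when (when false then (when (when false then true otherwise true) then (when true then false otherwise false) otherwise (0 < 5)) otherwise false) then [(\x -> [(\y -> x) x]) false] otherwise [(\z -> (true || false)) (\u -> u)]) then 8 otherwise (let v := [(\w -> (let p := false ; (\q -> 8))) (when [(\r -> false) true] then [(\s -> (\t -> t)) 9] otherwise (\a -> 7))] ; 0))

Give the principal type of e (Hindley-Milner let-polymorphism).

Answer: Int

Derivation:
  unify Bool ~ Bool
  unify Bool ~ Bool
  unify Bool ~ Bool
  unify Bool ~ Bool
  unify Bool ~ Bool
  unify Bool ~ Bool
  unify Int ~ Int
  unify Int ~ Int
  unify Bool ~ Bool
  unify Bool ~ Bool
  unify Bool ~ Bool
x : a
\y._ : b -> a
x : a
  unify b -> a ~ a -> c
  unify b ~ a
  unify a ~ c
_ _ : c
\x._ : c -> c
  unify c -> c ~ Bool -> d
  unify c ~ Bool
  unify Bool ~ d
_ _ : Bool
  unify Bool ~ Bool
  unify Bool ~ Bool
\z._ : e -> Bool
u : f
\u._ : f -> f
  unify e -> Bool ~ (f -> f) -> g
  unify e ~ f -> f
  unify Bool ~ g
_ _ : Bool
  unify Bool ~ Bool
  unify Bool ~ Bool
let p : Bool
\q._ : i -> Int
\w._ : h -> i -> Int
\r._ : j -> Bool
  unify j -> Bool ~ Bool -> k
  unify j ~ Bool
  unify Bool ~ k
_ _ : Bool
  unify Bool ~ Bool
t : m
\t._ : m -> m
\s._ : l -> m -> m
  unify l -> m -> m ~ Int -> n
  unify l ~ Int
  unify m -> m ~ n
_ _ : m -> m
\a._ : o -> Int
  unify m -> m ~ o -> Int
  unify m ~ o
  unify o ~ Int
  unify h -> i -> Int ~ (Int -> Int) -> p
  unify h ~ Int -> Int
  unify i -> Int ~ p
_ _ : i -> Int
let v : forall. i -> Int
  unify Int ~ Int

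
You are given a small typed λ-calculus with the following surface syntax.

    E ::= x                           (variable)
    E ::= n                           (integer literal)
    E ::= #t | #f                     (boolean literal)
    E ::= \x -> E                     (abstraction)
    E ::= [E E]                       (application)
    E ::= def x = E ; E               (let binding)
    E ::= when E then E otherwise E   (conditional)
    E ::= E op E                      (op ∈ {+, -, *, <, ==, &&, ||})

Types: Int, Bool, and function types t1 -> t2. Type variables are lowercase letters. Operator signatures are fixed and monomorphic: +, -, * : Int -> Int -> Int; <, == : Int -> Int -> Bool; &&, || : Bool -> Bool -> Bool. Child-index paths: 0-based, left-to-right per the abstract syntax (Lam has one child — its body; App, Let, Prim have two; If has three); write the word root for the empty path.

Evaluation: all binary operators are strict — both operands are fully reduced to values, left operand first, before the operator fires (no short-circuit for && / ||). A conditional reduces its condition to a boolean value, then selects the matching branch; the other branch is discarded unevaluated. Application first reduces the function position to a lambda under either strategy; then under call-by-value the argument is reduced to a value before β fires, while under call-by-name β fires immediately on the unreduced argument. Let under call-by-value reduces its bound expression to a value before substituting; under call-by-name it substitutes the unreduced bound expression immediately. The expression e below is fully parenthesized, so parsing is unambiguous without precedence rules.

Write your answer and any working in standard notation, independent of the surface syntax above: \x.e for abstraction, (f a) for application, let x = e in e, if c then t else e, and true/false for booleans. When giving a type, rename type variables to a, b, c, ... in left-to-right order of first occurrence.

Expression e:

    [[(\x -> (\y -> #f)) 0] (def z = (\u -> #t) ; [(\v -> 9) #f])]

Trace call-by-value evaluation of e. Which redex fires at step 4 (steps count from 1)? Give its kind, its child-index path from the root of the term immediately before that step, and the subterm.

Answer: beta at root : ((\y.false) 9)

Derivation:
step 0: (((\x.(\y.false)) 0) (let z = (\u.true) in ((\v.9) false)))
step 1: [beta@0] ((\y.false) (let z = (\u.true) in ((\v.9) false)))
step 2: [let@1] ((\y.false) ((\v.9) false))
step 3: [beta@1] ((\y.false) 9)
step 4: [beta@root] false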